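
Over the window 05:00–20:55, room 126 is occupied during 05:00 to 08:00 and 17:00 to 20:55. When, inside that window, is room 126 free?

The merged coverage is 05:00–08:00, 17:00–20:55.
Uncovered inside 05:00–20:55: 08:00–17:00.

08:00–17:00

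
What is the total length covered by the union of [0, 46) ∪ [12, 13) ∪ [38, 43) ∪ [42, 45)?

Merged: [0, 46).
Length: 46.

46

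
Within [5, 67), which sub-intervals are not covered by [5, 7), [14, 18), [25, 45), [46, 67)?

Covered (merged): [5, 7), [14, 18), [25, 45), [46, 67).
Complement within [5, 67): [7, 14), [18, 25), [45, 46).

[7, 14) ∪ [18, 25) ∪ [45, 46)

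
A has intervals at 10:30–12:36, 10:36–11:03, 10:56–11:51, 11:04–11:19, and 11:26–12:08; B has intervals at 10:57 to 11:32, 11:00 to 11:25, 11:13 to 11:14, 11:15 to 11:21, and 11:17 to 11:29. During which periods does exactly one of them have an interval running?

10:30-10:57, 11:32-12:36

A, merged: 10:30-12:36.
B, merged: 10:57-11:32.
Only in the first: 10:30-10:57, 11:32-12:36.
Only in the second: none.
Together these are the periods covered by exactly one.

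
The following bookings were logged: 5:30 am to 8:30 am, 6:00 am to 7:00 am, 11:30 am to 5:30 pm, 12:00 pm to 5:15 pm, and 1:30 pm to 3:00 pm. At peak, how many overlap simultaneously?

Sweep endpoints in order; track running count of active intervals.
Peak of 3 reached at 1:30 pm.

3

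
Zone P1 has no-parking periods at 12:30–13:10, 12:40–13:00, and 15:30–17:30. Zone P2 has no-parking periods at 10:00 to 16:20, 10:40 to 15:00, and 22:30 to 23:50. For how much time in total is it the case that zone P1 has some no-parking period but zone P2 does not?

Merge the first list: 12:30-13:10, 15:30-17:30.
Merge the second list: 10:00-16:20, 22:30-23:50.
A \ B = 16:20-17:30.
Total: 1 h 10 min.

1 h 10 min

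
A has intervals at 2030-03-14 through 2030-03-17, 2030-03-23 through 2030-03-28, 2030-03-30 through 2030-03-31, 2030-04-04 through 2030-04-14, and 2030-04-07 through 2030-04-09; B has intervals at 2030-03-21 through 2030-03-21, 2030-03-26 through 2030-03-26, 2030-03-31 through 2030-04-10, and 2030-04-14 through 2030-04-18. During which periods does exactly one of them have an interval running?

Merge the first list: 2030-03-14 through 2030-03-17, 2030-03-23 through 2030-03-28, 2030-03-30 through 2030-03-31, 2030-04-04 through 2030-04-14.
Only in the first: 2030-03-14 through 2030-03-17, 2030-03-23 through 2030-03-25, 2030-03-27 through 2030-03-28, 2030-03-30 through 2030-03-30, 2030-04-11 through 2030-04-13.
Only in the second: 2030-03-21 through 2030-03-21, 2030-04-01 through 2030-04-03, 2030-04-15 through 2030-04-18.
Together these are the periods covered by exactly one.

2030-03-14 through 2030-03-17, 2030-03-21 through 2030-03-21, 2030-03-23 through 2030-03-25, 2030-03-27 through 2030-03-28, 2030-03-30 through 2030-03-30, 2030-04-01 through 2030-04-03, 2030-04-11 through 2030-04-13, 2030-04-15 through 2030-04-18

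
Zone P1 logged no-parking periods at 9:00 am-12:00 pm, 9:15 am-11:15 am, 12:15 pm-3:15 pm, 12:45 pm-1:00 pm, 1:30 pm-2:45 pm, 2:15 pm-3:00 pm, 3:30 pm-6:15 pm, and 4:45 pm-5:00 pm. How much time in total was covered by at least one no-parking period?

8 h 45 min

Merged: 9:00 am–12:00 pm, 12:15 pm–3:15 pm, 3:30 pm–6:15 pm.
Lengths: 3 h + 3 h + 2 h 45 min = 8 h 45 min.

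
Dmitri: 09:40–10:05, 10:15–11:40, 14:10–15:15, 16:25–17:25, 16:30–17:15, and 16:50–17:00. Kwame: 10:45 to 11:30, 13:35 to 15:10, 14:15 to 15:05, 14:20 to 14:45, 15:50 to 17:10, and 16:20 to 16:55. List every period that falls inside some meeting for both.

10:45-11:30, 14:10-15:10, 16:25-17:10

Merge the first list: 09:40-10:05, 10:15-11:40, 14:10-15:15, 16:25-17:25.
Merge the second list: 10:45-11:30, 13:35-15:10, 15:50-17:10.
09:40-10:05 falls entirely outside B.
10:15-11:40 overlaps B on 10:45-11:30.
14:10-15:15 overlaps B on 14:10-15:10.
16:25-17:25 overlaps B on 16:25-17:10.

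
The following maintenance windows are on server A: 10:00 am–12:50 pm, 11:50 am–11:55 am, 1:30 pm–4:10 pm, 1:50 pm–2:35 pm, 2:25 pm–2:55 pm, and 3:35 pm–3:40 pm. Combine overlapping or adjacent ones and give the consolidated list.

11:50 am–11:55 am overlaps/touches 10:00 am–12:50 pm → extend to 10:00 am–12:50 pm.
1:30 pm–4:10 pm is disjoint → start new block.
1:50 pm–2:35 pm overlaps/touches 1:30 pm–4:10 pm → extend to 1:30 pm–4:10 pm.
2:25 pm–2:55 pm overlaps/touches 1:30 pm–4:10 pm → extend to 1:30 pm–4:10 pm.
3:35 pm–3:40 pm overlaps/touches 1:30 pm–4:10 pm → extend to 1:30 pm–4:10 pm.

10:00 am–12:50 pm, 1:30 pm–4:10 pm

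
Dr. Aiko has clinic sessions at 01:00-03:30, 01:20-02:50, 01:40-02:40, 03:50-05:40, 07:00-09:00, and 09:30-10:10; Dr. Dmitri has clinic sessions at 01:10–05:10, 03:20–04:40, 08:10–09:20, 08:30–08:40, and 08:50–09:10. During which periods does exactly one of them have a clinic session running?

A, merged: 01:00–03:30, 03:50–05:40, 07:00–09:00, 09:30–10:10.
B, merged: 01:10–05:10, 08:10–09:20.
A but not B: 01:00–01:10, 05:10–05:40, 07:00–08:10, 09:30–10:10.
B but not A: 03:30–03:50, 09:00–09:20.
Combining gives A △ B.

01:00–01:10, 03:30–03:50, 05:10–05:40, 07:00–08:10, 09:00–09:20, 09:30–10:10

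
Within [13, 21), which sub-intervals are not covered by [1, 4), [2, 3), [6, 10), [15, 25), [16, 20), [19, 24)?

After merging, the occupied span is [1, 4), [6, 10), [15, 25).
Gaps within [13, 21): [13, 15).

[13, 15)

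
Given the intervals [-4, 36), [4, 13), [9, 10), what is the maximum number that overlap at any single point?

At 9, 3 of the intervals are simultaneously active.
No point has more.

3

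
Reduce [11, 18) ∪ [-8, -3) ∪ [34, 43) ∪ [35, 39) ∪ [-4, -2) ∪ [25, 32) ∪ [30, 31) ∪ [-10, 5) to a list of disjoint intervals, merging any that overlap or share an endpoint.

[-10, 5) ∪ [11, 18) ∪ [25, 32) ∪ [34, 43)

Sort by start: [-10, 5), [-8, -3), [-4, -2), [11, 18), [25, 32), [30, 31), [34, 43), [35, 39).
[-8, -3) overlaps/touches [-10, 5) → extend to [-10, 5).
[-4, -2) overlaps/touches [-10, 5) → extend to [-10, 5).
[11, 18) is disjoint → start new block.
[25, 32) is disjoint → start new block.
[30, 31) overlaps/touches [25, 32) → extend to [25, 32).
[34, 43) is disjoint → start new block.
[35, 39) overlaps/touches [34, 43) → extend to [34, 43).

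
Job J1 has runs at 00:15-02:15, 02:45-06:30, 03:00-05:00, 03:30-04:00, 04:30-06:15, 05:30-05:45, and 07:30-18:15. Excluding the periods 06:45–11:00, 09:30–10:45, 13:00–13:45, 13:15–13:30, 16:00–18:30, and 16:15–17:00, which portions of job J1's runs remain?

A, merged: 00:15-02:15, 02:45-06:30, 07:30-18:15.
B, merged: 06:45-11:00, 13:00-13:45, 16:00-18:30.
00:15-02:15 is untouched.
02:45-06:30 is untouched.
07:30-18:15 with B removed leaves 11:00-13:00, 13:45-16:00.

00:15-02:15, 02:45-06:30, 11:00-13:00, 13:45-16:00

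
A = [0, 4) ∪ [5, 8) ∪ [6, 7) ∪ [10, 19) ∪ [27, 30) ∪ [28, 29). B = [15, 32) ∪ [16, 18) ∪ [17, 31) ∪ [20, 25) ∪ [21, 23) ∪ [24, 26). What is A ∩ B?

First set merges to [0, 4), [5, 8), [10, 19), [27, 30).
Second set merges to [15, 32).
[0, 4) falls entirely outside B.
[5, 8) falls entirely outside B.
[10, 19) overlaps B on [15, 19).
[27, 30) overlaps B on [27, 30).

[15, 19) ∪ [27, 30)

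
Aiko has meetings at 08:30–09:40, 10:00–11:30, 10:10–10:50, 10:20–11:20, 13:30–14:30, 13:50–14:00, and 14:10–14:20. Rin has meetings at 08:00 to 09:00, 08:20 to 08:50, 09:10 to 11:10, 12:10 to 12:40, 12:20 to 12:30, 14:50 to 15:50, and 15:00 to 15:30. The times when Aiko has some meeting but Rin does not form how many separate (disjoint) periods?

3

Merge the first list: 08:30–09:40, 10:00–11:30, 13:30–14:30.
Merge the second list: 08:00–09:00, 09:10–11:10, 12:10–12:40, 14:50–15:50.
A \ B = 09:00–09:10, 11:10–11:30, 13:30–14:30.
That is 3 disjoint pieces.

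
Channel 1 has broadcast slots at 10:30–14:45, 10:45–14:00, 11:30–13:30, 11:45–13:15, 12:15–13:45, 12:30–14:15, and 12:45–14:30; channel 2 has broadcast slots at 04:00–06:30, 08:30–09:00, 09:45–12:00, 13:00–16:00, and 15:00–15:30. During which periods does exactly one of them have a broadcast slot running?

04:00–06:30, 08:30–09:00, 09:45–10:30, 12:00–13:00, 14:45–16:00

A, merged: 10:30–14:45.
B, merged: 04:00–06:30, 08:30–09:00, 09:45–12:00, 13:00–16:00.
A but not B: 12:00–13:00.
B but not A: 04:00–06:30, 08:30–09:00, 09:45–10:30, 14:45–16:00.
Combining gives A △ B.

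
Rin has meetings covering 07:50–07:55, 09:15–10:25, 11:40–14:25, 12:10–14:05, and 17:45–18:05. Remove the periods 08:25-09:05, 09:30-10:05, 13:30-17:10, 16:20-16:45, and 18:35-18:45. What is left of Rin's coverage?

07:50–07:55, 09:15–09:30, 10:05–10:25, 11:40–13:30, 17:45–18:05

Merge the first list: 07:50–07:55, 09:15–10:25, 11:40–14:25, 17:45–18:05.
Merge the second list: 08:25–09:05, 09:30–10:05, 13:30–17:10, 18:35–18:45.
07:50–07:55: no B overlap → unchanged.
09:15–10:25 minus B → 09:15–09:30, 10:05–10:25.
11:40–14:25 minus B → 11:40–13:30.
17:45–18:05: no B overlap → unchanged.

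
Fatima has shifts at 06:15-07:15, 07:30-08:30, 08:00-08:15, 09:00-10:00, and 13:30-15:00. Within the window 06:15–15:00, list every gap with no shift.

The merged coverage is 06:15-07:15, 07:30-08:30, 09:00-10:00, 13:30-15:00.
Complement within 06:15-15:00: 07:15-07:30, 08:30-09:00, 10:00-13:30.

07:15-07:30, 08:30-09:00, 10:00-13:30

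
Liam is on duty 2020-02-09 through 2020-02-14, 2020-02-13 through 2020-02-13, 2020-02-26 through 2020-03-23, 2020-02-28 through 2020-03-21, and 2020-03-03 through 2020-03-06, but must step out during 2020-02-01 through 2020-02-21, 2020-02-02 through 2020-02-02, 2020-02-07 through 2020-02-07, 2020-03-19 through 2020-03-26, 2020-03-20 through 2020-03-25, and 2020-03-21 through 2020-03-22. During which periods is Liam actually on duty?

2020-02-26 through 2020-03-18

A, merged: 2020-02-09 through 2020-02-14, 2020-02-26 through 2020-03-23.
B, merged: 2020-02-01 through 2020-02-21, 2020-03-19 through 2020-03-26.
2020-02-09 through 2020-02-14: fully covered by B → removed.
2020-02-26 through 2020-03-23 minus B → 2020-02-26 through 2020-03-18.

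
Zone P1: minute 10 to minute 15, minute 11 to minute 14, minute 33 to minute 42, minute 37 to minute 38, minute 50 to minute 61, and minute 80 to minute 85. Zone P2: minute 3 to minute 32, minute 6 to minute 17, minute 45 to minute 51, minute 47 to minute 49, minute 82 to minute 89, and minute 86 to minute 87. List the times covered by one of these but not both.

First set merges to minute 10 to minute 15, minute 33 to minute 42, minute 50 to minute 61, minute 80 to minute 85.
Second set merges to minute 3 to minute 32, minute 45 to minute 51, minute 82 to minute 89.
A but not B: minute 33 to minute 42, minute 51 to minute 61, minute 80 to minute 82.
B but not A: minute 3 to minute 10, minute 15 to minute 32, minute 45 to minute 50, minute 85 to minute 89.
Combining gives A △ B.

minute 3 to minute 10, minute 15 to minute 32, minute 33 to minute 42, minute 45 to minute 50, minute 51 to minute 61, minute 80 to minute 82, minute 85 to minute 89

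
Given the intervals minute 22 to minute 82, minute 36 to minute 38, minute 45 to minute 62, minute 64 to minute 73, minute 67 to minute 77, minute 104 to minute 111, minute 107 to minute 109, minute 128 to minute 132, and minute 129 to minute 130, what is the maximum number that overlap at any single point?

3

At minute 67, 3 of the intervals are simultaneously active.
No point has more.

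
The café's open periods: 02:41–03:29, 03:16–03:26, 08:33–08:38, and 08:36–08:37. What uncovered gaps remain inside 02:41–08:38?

After merging, the occupied span is 02:41–03:29, 08:33–08:38.
Gaps within 02:41–08:38: 03:29–08:33.

03:29–08:33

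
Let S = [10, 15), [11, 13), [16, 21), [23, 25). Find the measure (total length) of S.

Merged: [10, 15), [16, 21), [23, 25).
Lengths: 5 + 5 + 2 = 12.

12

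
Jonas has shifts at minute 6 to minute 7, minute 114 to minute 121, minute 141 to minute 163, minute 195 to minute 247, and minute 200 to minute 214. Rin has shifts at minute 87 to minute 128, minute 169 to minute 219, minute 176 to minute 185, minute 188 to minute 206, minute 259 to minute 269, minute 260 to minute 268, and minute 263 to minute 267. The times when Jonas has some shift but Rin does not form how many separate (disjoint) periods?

A, merged: minute 6 to minute 7, minute 114 to minute 121, minute 141 to minute 163, minute 195 to minute 247.
B, merged: minute 87 to minute 128, minute 169 to minute 219, minute 259 to minute 269.
A \ B = minute 6 to minute 7, minute 141 to minute 163, minute 219 to minute 247.
That is 3 disjoint pieces.

3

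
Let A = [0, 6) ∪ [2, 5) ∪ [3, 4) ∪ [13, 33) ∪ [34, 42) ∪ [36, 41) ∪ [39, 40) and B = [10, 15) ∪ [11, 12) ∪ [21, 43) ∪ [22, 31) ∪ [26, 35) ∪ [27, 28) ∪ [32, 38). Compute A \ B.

Merge the first list: [0, 6), [13, 33), [34, 42).
Merge the second list: [10, 15), [21, 43).
[0, 6): no B overlap → unchanged.
[13, 33) minus B → [15, 21).
[34, 42): fully covered by B → removed.

[0, 6) ∪ [15, 21)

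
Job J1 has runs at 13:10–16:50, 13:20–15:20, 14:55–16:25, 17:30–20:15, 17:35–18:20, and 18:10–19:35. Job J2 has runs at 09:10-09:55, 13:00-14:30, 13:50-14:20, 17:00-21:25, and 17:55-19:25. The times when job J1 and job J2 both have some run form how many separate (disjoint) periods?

2

First set merges to 13:10–16:50, 17:30–20:15.
Second set merges to 09:10–09:55, 13:00–14:30, 17:00–21:25.
A ∩ B = 13:10–14:30, 17:30–20:15.
That is 2 disjoint pieces.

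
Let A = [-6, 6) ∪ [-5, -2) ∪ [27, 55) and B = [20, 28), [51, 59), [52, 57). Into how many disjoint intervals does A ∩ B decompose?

2

First set merges to [-6, 6), [27, 55).
Second set merges to [20, 28), [51, 59).
A ∩ B = [27, 28), [51, 55).
That is 2 disjoint pieces.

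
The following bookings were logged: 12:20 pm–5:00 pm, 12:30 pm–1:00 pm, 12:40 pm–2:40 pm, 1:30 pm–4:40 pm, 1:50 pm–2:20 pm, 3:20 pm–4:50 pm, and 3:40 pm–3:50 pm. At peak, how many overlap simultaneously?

At 1:50 pm, 4 of the intervals are simultaneously active.
No point has more.

4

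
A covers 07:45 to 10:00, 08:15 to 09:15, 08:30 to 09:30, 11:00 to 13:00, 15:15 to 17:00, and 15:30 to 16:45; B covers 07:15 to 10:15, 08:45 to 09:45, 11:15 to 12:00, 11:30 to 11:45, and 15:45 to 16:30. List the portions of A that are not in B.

A, merged: 07:45–10:00, 11:00–13:00, 15:15–17:00.
B, merged: 07:15–10:15, 11:15–12:00, 15:45–16:30.
07:45–10:00: fully covered by B → removed.
11:00–13:00 minus B → 11:00–11:15, 12:00–13:00.
15:15–17:00 minus B → 15:15–15:45, 16:30–17:00.

11:00–11:15, 12:00–13:00, 15:15–15:45, 16:30–17:00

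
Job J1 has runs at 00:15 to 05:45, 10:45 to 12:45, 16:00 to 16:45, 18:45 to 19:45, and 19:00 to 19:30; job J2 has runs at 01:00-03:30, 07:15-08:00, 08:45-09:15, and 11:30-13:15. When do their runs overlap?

01:00–03:30, 11:30–12:45

Merge the first list: 00:15–05:45, 10:45–12:45, 16:00–16:45, 18:45–19:45.
00:15–05:45 ∩ B → 01:00–03:30.
10:45–12:45 ∩ B → 11:30–12:45.
16:00–16:45 meets no B interval.
18:45–19:45 meets no B interval.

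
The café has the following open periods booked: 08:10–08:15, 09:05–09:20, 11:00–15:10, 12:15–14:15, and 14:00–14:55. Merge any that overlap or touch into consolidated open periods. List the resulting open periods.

09:05–09:20 is disjoint → start new block.
11:00–15:10 is disjoint → start new block.
12:15–14:15 overlaps/touches 11:00–15:10 → extend to 11:00–15:10.
14:00–14:55 overlaps/touches 11:00–15:10 → extend to 11:00–15:10.

08:10–08:15, 09:05–09:20, 11:00–15:10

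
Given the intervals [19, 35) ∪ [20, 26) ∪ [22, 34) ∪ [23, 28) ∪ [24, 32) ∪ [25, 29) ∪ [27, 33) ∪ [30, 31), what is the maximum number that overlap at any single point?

Walk the sorted start/end points keeping a running depth.
The depth first hits 6 at 25.

6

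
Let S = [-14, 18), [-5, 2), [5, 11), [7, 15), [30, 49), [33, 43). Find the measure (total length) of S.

Merged: [-14, 18), [30, 49).
Lengths: 32 + 19 = 51.

51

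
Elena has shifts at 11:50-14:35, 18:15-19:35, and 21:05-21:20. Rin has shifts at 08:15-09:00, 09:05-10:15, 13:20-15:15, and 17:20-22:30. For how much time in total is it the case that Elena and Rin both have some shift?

2 h 50 min

A ∩ B = 13:20–14:35, 18:15–19:35, 21:05–21:20.
Total: 1 h 15 min + 1 h 20 min + 15 min = 2 h 50 min.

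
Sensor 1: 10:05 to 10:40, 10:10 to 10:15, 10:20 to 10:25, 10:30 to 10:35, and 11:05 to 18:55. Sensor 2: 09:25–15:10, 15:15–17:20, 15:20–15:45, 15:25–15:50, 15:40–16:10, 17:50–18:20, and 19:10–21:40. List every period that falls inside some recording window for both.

10:05–10:40, 11:05–15:10, 15:15–17:20, 17:50–18:20

A, merged: 10:05–10:40, 11:05–18:55.
B, merged: 09:25–15:10, 15:15–17:20, 17:50–18:20, 19:10–21:40.
10:05–10:40 overlaps B on 10:05–10:40.
11:05–18:55 overlaps B on 11:05–15:10, 15:15–17:20, 17:50–18:20.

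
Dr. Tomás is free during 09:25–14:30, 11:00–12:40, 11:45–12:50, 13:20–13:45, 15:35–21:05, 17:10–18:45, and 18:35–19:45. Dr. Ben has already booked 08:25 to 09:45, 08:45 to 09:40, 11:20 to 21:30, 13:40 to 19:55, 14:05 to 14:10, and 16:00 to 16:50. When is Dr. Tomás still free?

09:45-11:20

A, merged: 09:25-14:30, 15:35-21:05.
B, merged: 08:25-09:45, 11:20-21:30.
09:25-14:30 minus B → 09:45-11:20.
15:35-21:05: fully covered by B → removed.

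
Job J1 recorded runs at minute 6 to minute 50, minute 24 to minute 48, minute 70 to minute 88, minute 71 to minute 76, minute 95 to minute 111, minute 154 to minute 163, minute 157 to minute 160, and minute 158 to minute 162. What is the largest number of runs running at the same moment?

3

Walk the sorted start/end points keeping a running depth.
The depth first hits 3 at minute 158.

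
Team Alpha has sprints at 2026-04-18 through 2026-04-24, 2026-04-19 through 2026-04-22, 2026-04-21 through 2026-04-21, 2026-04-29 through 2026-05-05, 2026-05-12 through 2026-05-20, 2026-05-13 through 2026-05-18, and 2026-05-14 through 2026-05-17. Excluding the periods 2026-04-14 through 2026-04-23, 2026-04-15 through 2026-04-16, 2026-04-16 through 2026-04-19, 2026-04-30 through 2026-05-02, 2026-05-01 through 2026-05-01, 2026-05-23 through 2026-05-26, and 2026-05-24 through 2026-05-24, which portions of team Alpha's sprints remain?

2026-04-24 through 2026-04-24, 2026-04-29 through 2026-04-29, 2026-05-03 through 2026-05-05, 2026-05-12 through 2026-05-20

A, merged: 2026-04-18 through 2026-04-24, 2026-04-29 through 2026-05-05, 2026-05-12 through 2026-05-20.
B, merged: 2026-04-14 through 2026-04-23, 2026-04-30 through 2026-05-02, 2026-05-23 through 2026-05-26.
2026-04-18 through 2026-04-24 with B removed leaves 2026-04-24 through 2026-04-24.
2026-04-29 through 2026-05-05 with B removed leaves 2026-04-29 through 2026-04-29, 2026-05-03 through 2026-05-05.
2026-05-12 through 2026-05-20 is untouched.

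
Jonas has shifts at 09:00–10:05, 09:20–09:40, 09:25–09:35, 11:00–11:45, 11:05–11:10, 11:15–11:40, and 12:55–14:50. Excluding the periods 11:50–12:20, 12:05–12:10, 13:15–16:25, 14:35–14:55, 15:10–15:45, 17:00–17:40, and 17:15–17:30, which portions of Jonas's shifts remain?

09:00-10:05, 11:00-11:45, 12:55-13:15

A, merged: 09:00-10:05, 11:00-11:45, 12:55-14:50.
B, merged: 11:50-12:20, 13:15-16:25, 17:00-17:40.
09:00-10:05: no B overlap → unchanged.
11:00-11:45: no B overlap → unchanged.
12:55-14:50 minus B → 12:55-13:15.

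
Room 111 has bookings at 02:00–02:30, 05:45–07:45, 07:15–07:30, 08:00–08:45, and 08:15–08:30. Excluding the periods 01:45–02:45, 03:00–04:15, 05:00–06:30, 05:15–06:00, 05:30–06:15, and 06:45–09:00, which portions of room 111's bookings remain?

A, merged: 02:00-02:30, 05:45-07:45, 08:00-08:45.
B, merged: 01:45-02:45, 03:00-04:15, 05:00-06:30, 06:45-09:00.
02:00-02:30: fully covered by B → removed.
05:45-07:45 minus B → 06:30-06:45.
08:00-08:45: fully covered by B → removed.

06:30-06:45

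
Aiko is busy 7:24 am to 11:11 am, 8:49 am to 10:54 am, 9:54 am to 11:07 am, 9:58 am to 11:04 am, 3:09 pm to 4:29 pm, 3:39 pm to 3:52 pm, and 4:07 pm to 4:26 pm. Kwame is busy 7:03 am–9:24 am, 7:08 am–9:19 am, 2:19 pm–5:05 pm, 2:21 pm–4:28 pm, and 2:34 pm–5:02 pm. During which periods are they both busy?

Merge the first list: 7:24 am–11:11 am, 3:09 pm–4:29 pm.
Merge the second list: 7:03 am–9:24 am, 2:19 pm–5:05 pm.
7:24 am–11:11 am meets the second set on 7:24 am–9:24 am.
3:09 pm–4:29 pm meets the second set on 3:09 pm–4:29 pm.

7:24 am–9:24 am, 3:09 pm–4:29 pm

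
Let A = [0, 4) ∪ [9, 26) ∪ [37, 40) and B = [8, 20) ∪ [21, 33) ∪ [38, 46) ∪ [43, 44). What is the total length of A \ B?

6

Second set merges to [8, 20), [21, 33), [38, 46).
A \ B = [0, 4), [20, 21), [37, 38).
Total: 4 + 1 + 1 = 6.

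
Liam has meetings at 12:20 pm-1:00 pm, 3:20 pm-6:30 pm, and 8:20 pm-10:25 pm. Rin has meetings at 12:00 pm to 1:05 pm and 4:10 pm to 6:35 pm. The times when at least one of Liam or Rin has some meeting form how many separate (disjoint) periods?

3

A ∪ B = 12:00 pm-1:05 pm, 3:20 pm-6:35 pm, 8:20 pm-10:25 pm.
That is 3 disjoint pieces.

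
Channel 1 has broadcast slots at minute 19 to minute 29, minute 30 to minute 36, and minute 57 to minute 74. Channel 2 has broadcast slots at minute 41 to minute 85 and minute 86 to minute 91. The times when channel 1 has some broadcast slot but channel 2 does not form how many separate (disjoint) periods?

A \ B = minute 19 to minute 29, minute 30 to minute 36.
That is 2 disjoint pieces.

2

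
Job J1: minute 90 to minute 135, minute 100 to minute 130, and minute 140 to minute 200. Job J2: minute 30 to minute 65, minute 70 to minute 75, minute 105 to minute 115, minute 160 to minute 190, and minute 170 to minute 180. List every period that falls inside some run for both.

minute 105 to minute 115, minute 160 to minute 190

Merge the first list: minute 90 to minute 135, minute 140 to minute 200.
Merge the second list: minute 30 to minute 65, minute 70 to minute 75, minute 105 to minute 115, minute 160 to minute 190.
minute 90 to minute 135 overlaps B on minute 105 to minute 115.
minute 140 to minute 200 overlaps B on minute 160 to minute 190.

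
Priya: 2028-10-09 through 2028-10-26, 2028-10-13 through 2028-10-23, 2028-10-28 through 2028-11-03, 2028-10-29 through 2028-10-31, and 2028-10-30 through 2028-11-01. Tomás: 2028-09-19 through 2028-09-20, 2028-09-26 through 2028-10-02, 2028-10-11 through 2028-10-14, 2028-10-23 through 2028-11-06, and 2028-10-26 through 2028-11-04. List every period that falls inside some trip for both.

Merge the first list: 2028-10-09 through 2028-10-26, 2028-10-28 through 2028-11-03.
Merge the second list: 2028-09-19 through 2028-09-20, 2028-09-26 through 2028-10-02, 2028-10-11 through 2028-10-14, 2028-10-23 through 2028-11-06.
2028-10-09 through 2028-10-26 ∩ B → 2028-10-11 through 2028-10-14, 2028-10-23 through 2028-10-26.
2028-10-28 through 2028-11-03 ∩ B → 2028-10-28 through 2028-11-03.

2028-10-11 through 2028-10-14, 2028-10-23 through 2028-10-26, 2028-10-28 through 2028-11-03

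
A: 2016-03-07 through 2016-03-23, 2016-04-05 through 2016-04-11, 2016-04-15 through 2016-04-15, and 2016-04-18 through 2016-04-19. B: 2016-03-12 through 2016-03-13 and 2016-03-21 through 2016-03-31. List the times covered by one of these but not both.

Only in the first: 2016-03-07 through 2016-03-11, 2016-03-14 through 2016-03-20, 2016-04-05 through 2016-04-11, 2016-04-15 through 2016-04-15, 2016-04-18 through 2016-04-19.
Only in the second: 2016-03-24 through 2016-03-31.
Together these are the periods covered by exactly one.

2016-03-07 through 2016-03-11, 2016-03-14 through 2016-03-20, 2016-03-24 through 2016-03-31, 2016-04-05 through 2016-04-11, 2016-04-15 through 2016-04-15, 2016-04-18 through 2016-04-19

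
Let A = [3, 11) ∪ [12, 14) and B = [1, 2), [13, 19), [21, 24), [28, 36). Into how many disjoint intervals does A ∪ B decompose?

5

A ∪ B = [1, 2), [3, 11), [12, 19), [21, 24), [28, 36).
That is 5 disjoint pieces.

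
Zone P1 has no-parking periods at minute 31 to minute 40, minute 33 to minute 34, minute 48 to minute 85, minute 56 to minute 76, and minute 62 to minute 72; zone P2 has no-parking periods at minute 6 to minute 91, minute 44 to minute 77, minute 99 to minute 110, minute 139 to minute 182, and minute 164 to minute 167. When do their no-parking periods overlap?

A, merged: minute 31 to minute 40, minute 48 to minute 85.
B, merged: minute 6 to minute 91, minute 99 to minute 110, minute 139 to minute 182.
minute 31 to minute 40 overlaps B on minute 31 to minute 40.
minute 48 to minute 85 overlaps B on minute 48 to minute 85.

minute 31 to minute 40, minute 48 to minute 85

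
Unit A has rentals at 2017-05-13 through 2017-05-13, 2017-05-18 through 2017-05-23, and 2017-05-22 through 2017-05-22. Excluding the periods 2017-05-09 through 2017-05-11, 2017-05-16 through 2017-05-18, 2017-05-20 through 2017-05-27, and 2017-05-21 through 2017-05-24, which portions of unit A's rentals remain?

2017-05-13 through 2017-05-13, 2017-05-19 through 2017-05-19

Merge the first list: 2017-05-13 through 2017-05-13, 2017-05-18 through 2017-05-23.
Merge the second list: 2017-05-09 through 2017-05-11, 2017-05-16 through 2017-05-18, 2017-05-20 through 2017-05-27.
2017-05-13 through 2017-05-13 is untouched.
2017-05-18 through 2017-05-23 with B removed leaves 2017-05-19 through 2017-05-19.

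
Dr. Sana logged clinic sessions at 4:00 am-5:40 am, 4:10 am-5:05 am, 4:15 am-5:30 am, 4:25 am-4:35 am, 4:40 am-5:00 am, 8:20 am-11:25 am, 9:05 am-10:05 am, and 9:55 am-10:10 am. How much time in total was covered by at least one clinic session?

4 h 45 min

Merged: 4:00 am–5:40 am, 8:20 am–11:25 am.
Lengths: 1 h 40 min + 3 h 5 min = 4 h 45 min.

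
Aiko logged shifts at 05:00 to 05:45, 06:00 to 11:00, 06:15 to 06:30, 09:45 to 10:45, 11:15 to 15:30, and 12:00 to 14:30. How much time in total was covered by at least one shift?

10 h

Merged: 05:00–05:45, 06:00–11:00, 11:15–15:30.
Lengths: 45 min + 5 h + 4 h 15 min = 10 h.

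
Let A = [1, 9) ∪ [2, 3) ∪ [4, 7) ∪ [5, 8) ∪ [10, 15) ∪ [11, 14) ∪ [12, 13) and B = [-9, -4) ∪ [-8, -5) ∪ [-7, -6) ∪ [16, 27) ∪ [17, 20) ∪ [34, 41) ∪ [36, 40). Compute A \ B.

Merge the first list: [1, 9), [10, 15).
Merge the second list: [-9, -4), [16, 27), [34, 41).
[1, 9): nothing removed.
[10, 15): nothing removed.

[1, 9) ∪ [10, 15)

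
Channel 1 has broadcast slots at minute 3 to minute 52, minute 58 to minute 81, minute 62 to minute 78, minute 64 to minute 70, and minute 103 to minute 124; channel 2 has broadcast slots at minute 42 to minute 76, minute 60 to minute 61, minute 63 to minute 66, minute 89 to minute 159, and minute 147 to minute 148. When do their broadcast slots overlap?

A, merged: minute 3 to minute 52, minute 58 to minute 81, minute 103 to minute 124.
B, merged: minute 42 to minute 76, minute 89 to minute 159.
minute 3 to minute 52 overlaps B on minute 42 to minute 52.
minute 58 to minute 81 overlaps B on minute 58 to minute 76.
minute 103 to minute 124 overlaps B on minute 103 to minute 124.

minute 42 to minute 52, minute 58 to minute 76, minute 103 to minute 124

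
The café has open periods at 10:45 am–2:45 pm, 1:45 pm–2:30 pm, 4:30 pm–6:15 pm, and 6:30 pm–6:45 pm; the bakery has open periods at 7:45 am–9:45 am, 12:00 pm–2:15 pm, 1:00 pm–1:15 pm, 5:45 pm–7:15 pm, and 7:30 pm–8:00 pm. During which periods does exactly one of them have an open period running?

7:45 am–9:45 am, 10:45 am–12:00 pm, 2:15 pm–2:45 pm, 4:30 pm–5:45 pm, 6:15 pm–6:30 pm, 6:45 pm–7:15 pm, 7:30 pm–8:00 pm

First set merges to 10:45 am–2:45 pm, 4:30 pm–6:15 pm, 6:30 pm–6:45 pm.
Second set merges to 7:45 am–9:45 am, 12:00 pm–2:15 pm, 5:45 pm–7:15 pm, 7:30 pm–8:00 pm.
Only in the first: 10:45 am–12:00 pm, 2:15 pm–2:45 pm, 4:30 pm–5:45 pm.
Only in the second: 7:45 am–9:45 am, 6:15 pm–6:30 pm, 6:45 pm–7:15 pm, 7:30 pm–8:00 pm.
Together these are the periods covered by exactly one.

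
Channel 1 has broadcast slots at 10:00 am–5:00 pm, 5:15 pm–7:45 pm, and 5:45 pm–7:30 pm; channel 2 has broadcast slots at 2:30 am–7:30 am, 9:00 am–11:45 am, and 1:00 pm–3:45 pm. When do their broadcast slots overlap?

10:00 am-11:45 am, 1:00 pm-3:45 pm

A, merged: 10:00 am-5:00 pm, 5:15 pm-7:45 pm.
10:00 am-5:00 pm ∩ B → 10:00 am-11:45 am, 1:00 pm-3:45 pm.
5:15 pm-7:45 pm meets no B interval.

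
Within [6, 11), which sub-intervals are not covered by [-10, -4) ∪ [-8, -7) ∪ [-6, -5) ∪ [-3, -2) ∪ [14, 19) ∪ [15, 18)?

[6, 11)

After merging, the occupied span is [-10, -4), [-3, -2), [14, 19).
Complement within [6, 11): [6, 11).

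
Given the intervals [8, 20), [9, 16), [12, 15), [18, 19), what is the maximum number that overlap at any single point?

Sweep endpoints in order; track running count of active intervals.
Peak of 3 reached at 12.

3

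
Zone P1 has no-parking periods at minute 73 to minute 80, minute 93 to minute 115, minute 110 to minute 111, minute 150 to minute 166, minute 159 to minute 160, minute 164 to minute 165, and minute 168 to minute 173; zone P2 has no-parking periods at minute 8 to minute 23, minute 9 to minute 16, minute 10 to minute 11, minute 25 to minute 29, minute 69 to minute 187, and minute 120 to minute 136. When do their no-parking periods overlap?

Merge the first list: minute 73 to minute 80, minute 93 to minute 115, minute 150 to minute 166, minute 168 to minute 173.
Merge the second list: minute 8 to minute 23, minute 25 to minute 29, minute 69 to minute 187.
minute 73 to minute 80 overlaps B on minute 73 to minute 80.
minute 93 to minute 115 overlaps B on minute 93 to minute 115.
minute 150 to minute 166 overlaps B on minute 150 to minute 166.
minute 168 to minute 173 overlaps B on minute 168 to minute 173.

minute 73 to minute 80, minute 93 to minute 115, minute 150 to minute 166, minute 168 to minute 173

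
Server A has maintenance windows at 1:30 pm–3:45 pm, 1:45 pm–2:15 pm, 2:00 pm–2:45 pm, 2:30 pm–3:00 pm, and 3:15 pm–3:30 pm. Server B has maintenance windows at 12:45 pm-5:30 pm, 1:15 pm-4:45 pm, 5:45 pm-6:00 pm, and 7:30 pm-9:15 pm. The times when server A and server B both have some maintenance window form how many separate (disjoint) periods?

1

A, merged: 1:30 pm-3:45 pm.
B, merged: 12:45 pm-5:30 pm, 5:45 pm-6:00 pm, 7:30 pm-9:15 pm.
A ∩ B = 1:30 pm-3:45 pm.
That is 1 disjoint piece.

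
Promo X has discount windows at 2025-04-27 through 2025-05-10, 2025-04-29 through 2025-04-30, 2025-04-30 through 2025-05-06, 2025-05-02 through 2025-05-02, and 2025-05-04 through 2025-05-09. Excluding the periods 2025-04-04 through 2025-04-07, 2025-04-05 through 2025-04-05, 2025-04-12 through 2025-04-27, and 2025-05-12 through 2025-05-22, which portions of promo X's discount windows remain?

2025-04-28 through 2025-05-10

First set merges to 2025-04-27 through 2025-05-10.
Second set merges to 2025-04-04 through 2025-04-07, 2025-04-12 through 2025-04-27, 2025-05-12 through 2025-05-22.
2025-04-27 through 2025-05-10 \ B = 2025-04-28 through 2025-05-10.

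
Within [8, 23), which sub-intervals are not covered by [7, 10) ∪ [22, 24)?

After merging, the occupied span is [7, 10), [22, 24).
Gaps within [8, 23): [10, 22).

[10, 22)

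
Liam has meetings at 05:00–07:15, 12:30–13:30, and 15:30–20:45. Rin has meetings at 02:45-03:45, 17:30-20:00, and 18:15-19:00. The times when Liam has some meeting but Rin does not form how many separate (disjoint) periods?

4

Merge the second list: 02:45–03:45, 17:30–20:00.
A \ B = 05:00–07:15, 12:30–13:30, 15:30–17:30, 20:00–20:45.
That is 4 disjoint pieces.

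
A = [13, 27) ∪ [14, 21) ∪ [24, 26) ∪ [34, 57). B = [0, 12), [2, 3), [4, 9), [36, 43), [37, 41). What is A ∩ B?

[36, 43)

A, merged: [13, 27), [34, 57).
B, merged: [0, 12), [36, 43).
[13, 27): no overlap with the second set.
[34, 57) meets the second set on [36, 43).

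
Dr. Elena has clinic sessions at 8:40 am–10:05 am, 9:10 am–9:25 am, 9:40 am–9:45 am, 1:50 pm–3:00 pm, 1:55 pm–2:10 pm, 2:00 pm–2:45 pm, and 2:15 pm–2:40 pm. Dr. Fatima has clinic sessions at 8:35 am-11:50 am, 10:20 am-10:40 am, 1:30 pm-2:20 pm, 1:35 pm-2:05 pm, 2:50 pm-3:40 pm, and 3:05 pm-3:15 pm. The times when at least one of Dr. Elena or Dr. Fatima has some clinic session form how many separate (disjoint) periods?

2

A, merged: 8:40 am-10:05 am, 1:50 pm-3:00 pm.
B, merged: 8:35 am-11:50 am, 1:30 pm-2:20 pm, 2:50 pm-3:40 pm.
A ∪ B = 8:35 am-11:50 am, 1:30 pm-3:40 pm.
That is 2 disjoint pieces.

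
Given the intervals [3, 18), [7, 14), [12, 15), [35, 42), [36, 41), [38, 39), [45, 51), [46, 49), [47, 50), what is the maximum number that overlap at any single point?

Sweep endpoints in order; track running count of active intervals.
Peak of 3 reached at 12.

3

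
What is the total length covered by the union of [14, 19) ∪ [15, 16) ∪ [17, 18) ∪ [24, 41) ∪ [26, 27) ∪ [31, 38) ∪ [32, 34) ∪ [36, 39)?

Merged: [14, 19), [24, 41).
Lengths: 5 + 17 = 22.

22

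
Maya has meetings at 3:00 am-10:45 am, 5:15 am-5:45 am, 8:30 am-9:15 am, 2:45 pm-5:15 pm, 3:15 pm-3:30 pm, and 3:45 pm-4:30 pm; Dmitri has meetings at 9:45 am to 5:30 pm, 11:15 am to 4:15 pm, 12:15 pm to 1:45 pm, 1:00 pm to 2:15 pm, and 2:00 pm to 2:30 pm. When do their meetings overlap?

Merge the first list: 3:00 am-10:45 am, 2:45 pm-5:15 pm.
Merge the second list: 9:45 am-5:30 pm.
3:00 am-10:45 am overlaps B on 9:45 am-10:45 am.
2:45 pm-5:15 pm overlaps B on 2:45 pm-5:15 pm.

9:45 am-10:45 am, 2:45 pm-5:15 pm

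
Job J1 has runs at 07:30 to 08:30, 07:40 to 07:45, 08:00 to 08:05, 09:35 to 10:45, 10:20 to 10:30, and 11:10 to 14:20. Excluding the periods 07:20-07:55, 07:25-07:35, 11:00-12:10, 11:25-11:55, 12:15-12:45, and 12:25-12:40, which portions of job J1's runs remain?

07:55–08:30, 09:35–10:45, 12:10–12:15, 12:45–14:20

Merge the first list: 07:30–08:30, 09:35–10:45, 11:10–14:20.
Merge the second list: 07:20–07:55, 11:00–12:10, 12:15–12:45.
07:30–08:30 minus B → 07:55–08:30.
09:35–10:45: no B overlap → unchanged.
11:10–14:20 minus B → 12:10–12:15, 12:45–14:20.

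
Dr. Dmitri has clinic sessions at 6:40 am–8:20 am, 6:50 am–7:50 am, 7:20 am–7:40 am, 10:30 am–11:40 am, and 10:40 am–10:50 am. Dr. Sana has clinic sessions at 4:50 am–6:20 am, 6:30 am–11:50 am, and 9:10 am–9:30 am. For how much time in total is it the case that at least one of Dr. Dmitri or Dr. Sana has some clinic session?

First set merges to 6:40 am–8:20 am, 10:30 am–11:40 am.
Second set merges to 4:50 am–6:20 am, 6:30 am–11:50 am.
A ∪ B = 4:50 am–6:20 am, 6:30 am–11:50 am.
Total: 1 h 30 min + 5 h 20 min = 6 h 50 min.

6 h 50 min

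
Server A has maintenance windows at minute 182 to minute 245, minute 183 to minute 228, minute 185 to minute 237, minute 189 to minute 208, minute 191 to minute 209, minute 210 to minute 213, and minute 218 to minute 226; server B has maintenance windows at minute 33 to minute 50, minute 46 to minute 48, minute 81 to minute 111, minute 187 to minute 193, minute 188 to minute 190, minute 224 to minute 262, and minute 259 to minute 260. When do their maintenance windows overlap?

minute 187 to minute 193, minute 224 to minute 245

First set merges to minute 182 to minute 245.
Second set merges to minute 33 to minute 50, minute 81 to minute 111, minute 187 to minute 193, minute 224 to minute 262.
minute 182 to minute 245 meets the second set on minute 187 to minute 193, minute 224 to minute 245.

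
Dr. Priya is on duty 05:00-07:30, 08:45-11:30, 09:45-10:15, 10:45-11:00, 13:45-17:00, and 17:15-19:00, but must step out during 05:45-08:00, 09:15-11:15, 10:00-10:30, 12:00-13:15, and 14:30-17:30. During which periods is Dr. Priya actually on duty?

Merge the first list: 05:00–07:30, 08:45–11:30, 13:45–17:00, 17:15–19:00.
Merge the second list: 05:45–08:00, 09:15–11:15, 12:00–13:15, 14:30–17:30.
05:00–07:30 minus B → 05:00–05:45.
08:45–11:30 minus B → 08:45–09:15, 11:15–11:30.
13:45–17:00 minus B → 13:45–14:30.
17:15–19:00 minus B → 17:30–19:00.

05:00–05:45, 08:45–09:15, 11:15–11:30, 13:45–14:30, 17:30–19:00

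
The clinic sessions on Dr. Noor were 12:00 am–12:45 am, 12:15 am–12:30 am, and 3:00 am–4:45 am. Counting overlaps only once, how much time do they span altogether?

2 h 30 min

Merged: 12:00 am–12:45 am, 3:00 am–4:45 am.
Lengths: 45 min + 1 h 45 min = 2 h 30 min.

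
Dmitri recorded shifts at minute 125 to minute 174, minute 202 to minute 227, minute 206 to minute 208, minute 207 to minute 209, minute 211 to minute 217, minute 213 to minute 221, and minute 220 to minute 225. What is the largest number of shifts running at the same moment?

3

Sweep endpoints in order; track running count of active intervals.
Peak of 3 reached at minute 207.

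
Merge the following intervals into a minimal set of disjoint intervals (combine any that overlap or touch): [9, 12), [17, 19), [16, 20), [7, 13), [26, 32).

Sort by start: [7, 13), [9, 12), [16, 20), [17, 19), [26, 32).
[9, 12) overlaps/touches [7, 13) → extend to [7, 13).
[16, 20) is disjoint → start new block.
[17, 19) overlaps/touches [16, 20) → extend to [16, 20).
[26, 32) is disjoint → start new block.

[7, 13) ∪ [16, 20) ∪ [26, 32)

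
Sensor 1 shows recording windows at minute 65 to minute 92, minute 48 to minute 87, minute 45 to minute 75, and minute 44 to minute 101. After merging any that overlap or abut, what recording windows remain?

Sort by start: minute 44 to minute 101, minute 45 to minute 75, minute 48 to minute 87, minute 65 to minute 92.
minute 45 to minute 75 overlaps/touches minute 44 to minute 101 → extend to minute 44 to minute 101.
minute 48 to minute 87 overlaps/touches minute 44 to minute 101 → extend to minute 44 to minute 101.
minute 65 to minute 92 overlaps/touches minute 44 to minute 101 → extend to minute 44 to minute 101.

minute 44 to minute 101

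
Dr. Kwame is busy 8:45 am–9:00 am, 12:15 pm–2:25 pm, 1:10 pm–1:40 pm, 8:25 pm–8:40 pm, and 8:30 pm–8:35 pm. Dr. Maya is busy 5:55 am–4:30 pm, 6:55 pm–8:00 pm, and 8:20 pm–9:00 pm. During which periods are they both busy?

8:45 am-9:00 am, 12:15 pm-2:25 pm, 8:25 pm-8:40 pm

A, merged: 8:45 am-9:00 am, 12:15 pm-2:25 pm, 8:25 pm-8:40 pm.
8:45 am-9:00 am meets the second set on 8:45 am-9:00 am.
12:15 pm-2:25 pm meets the second set on 12:15 pm-2:25 pm.
8:25 pm-8:40 pm meets the second set on 8:25 pm-8:40 pm.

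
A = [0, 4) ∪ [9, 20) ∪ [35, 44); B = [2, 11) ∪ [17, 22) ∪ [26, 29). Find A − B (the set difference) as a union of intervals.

[0, 4) \ B = [0, 2).
[9, 20) \ B = [11, 17).
[35, 44): nothing removed.

[0, 2) ∪ [11, 17) ∪ [35, 44)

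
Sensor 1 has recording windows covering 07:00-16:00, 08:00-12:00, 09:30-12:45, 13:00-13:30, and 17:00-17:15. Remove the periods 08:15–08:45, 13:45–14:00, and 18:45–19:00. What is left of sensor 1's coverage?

07:00-08:15, 08:45-13:45, 14:00-16:00, 17:00-17:15

Merge the first list: 07:00-16:00, 17:00-17:15.
07:00-16:00 \ B = 07:00-08:15, 08:45-13:45, 14:00-16:00.
17:00-17:15: nothing removed.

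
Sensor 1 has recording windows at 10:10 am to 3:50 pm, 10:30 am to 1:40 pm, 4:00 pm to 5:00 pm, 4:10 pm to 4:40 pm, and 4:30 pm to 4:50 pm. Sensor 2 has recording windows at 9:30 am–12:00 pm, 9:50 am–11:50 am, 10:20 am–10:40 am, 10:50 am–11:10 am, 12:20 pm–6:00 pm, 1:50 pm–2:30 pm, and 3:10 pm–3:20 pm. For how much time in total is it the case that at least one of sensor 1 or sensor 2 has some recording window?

8 h 30 min

A, merged: 10:10 am–3:50 pm, 4:00 pm–5:00 pm.
B, merged: 9:30 am–12:00 pm, 12:20 pm–6:00 pm.
A ∪ B = 9:30 am–6:00 pm.
Total: 8 h 30 min.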